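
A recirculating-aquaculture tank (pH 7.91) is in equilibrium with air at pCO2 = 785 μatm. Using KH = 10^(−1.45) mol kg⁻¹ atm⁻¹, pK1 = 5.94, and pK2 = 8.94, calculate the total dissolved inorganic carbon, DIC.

[CO2*] = KH · pCO2 = 10^(−1.45) × 785×10^-6 = 2.785×10^-5 mol/kg
α₀ = 1/(1 + K1/[H⁺] + K1K2/[H⁺]²) = 1/(1 + 10^+1.97 + 10^+0.94) = 0.009705
DIC = [CO2*]/α₀ = 2.785×10^-5 / 0.009705 = 2.87 mmol/kg

DIC = 2.87 mmol/kg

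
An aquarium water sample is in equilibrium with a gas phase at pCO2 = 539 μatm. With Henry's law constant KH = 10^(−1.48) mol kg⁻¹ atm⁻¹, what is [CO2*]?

[CO2*] = 17.8 μmol/kg

KH = 10^(−1.48) = 3.311×10^-2 mol kg⁻¹ atm⁻¹
[CO2*] = KH · pCO2 = 3.311×10^-2 × 539×10^-6 atm = 1.78×10^-5 mol/kg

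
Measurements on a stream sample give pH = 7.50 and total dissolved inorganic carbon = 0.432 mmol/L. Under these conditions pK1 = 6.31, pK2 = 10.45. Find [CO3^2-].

[CO3²⁻] = 0.455 μmol/L

α₂ = 1 / (1 + [H⁺]/K2 + [H⁺]²/(K1K2)) = 1 / (1 + 10^+2.95 + 10^+1.76)
   = 1 / (1 + 891.25 + 57.544) = 1/949.79 = 0.001053
[CO3²⁻] = α₂ × DIC = 0.001053 × 0.432 = 0.000455 mmol/L = 0.455 μmol/L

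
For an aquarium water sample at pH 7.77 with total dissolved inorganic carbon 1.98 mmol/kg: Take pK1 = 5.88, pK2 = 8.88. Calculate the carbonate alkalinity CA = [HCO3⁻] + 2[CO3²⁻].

CA = [HCO3⁻] + 2[CO3²⁻] = (α₁ + 2α₂)·DIC
At pH 7.77: [H⁺]/K1 = 10^-1.89 = 0.012882, K2/[H⁺] = 10^-1.11 = 0.077625
α₁ = 1/(1 + 0.012882 + 0.077625) = 1/1.0905 = 0.9170; α₂ = α₁·K2/[H⁺] = 0.07118
α₁ + 2α₂ = 1.0594
CA = 1.0594 × 1.98 = 2.10 mmol/kg

CA = 2.10 mmol/kg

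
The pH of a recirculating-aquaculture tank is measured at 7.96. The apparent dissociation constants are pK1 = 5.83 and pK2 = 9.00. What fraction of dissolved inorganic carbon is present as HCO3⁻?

α₁ = 1 / (1 + [H⁺]/K1 + K2/[H⁺]) = 1 / (1 + 10^-2.13 + 10^-1.04)
   = 1 / (1 + 0.0074131 + 0.091201) = 1/1.0986 = 0.9102

α₁ = 0.910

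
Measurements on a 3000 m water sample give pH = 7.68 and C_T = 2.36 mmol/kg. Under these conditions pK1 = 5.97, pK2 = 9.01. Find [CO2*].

α₀ = 1 / (1 + K1/[H⁺] + K1K2/[H⁺]²) = 1 / (1 + 10^+1.71 + 10^+0.38)
   = 1 / (1 + 51.286 + 2.3988) = 1/54.685 = 0.01829
[CO2*] = α₀ × DIC = 0.01829 × 2.36 = 0.0432 mmol/kg

[CO2*] = 0.0432 mmol/kg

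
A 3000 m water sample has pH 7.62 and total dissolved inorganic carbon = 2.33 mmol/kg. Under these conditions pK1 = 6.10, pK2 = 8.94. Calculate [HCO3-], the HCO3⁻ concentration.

α₁ = 1 / (1 + [H⁺]/K1 + K2/[H⁺]) = 1 / (1 + 10^-1.52 + 10^-1.32)
   = 1 / (1 + 0.030200 + 0.047863) = 1/1.0781 = 0.9276
[HCO3⁻] = α₁ × DIC = 0.9276 × 2.33 = 2.16 mmol/kg

[HCO3⁻] = 2.16 mmol/kg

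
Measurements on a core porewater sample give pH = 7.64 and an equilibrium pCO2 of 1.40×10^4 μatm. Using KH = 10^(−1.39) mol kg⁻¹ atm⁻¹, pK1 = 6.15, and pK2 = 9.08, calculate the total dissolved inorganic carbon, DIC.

[CO2*] = KH · pCO2 = 10^(−1.39) × 1.40×10^4×10^-6 = 5.703×10^-4 mol/kg
α₀ = 1/(1 + K1/[H⁺] + K1K2/[H⁺]²) = 1/(1 + 10^+1.49 + 10^+0.05) = 0.03028
DIC = [CO2*]/α₀ = 5.703×10^-4 / 0.03028 = 18.8 mmol/kg

DIC = 18.8 mmol/kg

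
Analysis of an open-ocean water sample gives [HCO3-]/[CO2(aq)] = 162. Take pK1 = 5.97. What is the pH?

pH = 8.18

From K1 = [H⁺][HCO3-]/[CO2(aq)]:  pH = pK1 + log₁₀([HCO3-]/[CO2(aq)])
log₁₀(162) = +2.210
pH = 5.97 + (+2.210) = 8.18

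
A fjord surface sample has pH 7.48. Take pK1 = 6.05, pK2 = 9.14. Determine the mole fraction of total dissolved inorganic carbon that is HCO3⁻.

α₁ = 1 / (1 + [H⁺]/K1 + K2/[H⁺]) = 1 / (1 + 10^-1.43 + 10^-1.66)
   = 1 / (1 + 0.037154 + 0.021878) = 1/1.0590 = 0.9443

α₁ = 0.944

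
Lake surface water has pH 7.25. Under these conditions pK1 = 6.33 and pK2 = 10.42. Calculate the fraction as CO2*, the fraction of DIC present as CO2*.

α₀ = 1 / (1 + K1/[H⁺] + K1K2/[H⁺]²) = 1 / (1 + 10^+0.92 + 10^-2.25)
   = 1 / (1 + 8.3176 + 0.0056234) = 1/9.3233 = 0.1073

α₀ = 0.107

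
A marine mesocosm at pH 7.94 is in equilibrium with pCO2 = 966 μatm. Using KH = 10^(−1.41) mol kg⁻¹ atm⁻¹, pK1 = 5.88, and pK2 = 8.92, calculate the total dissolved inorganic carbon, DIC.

[CO2*] = KH · pCO2 = 10^(−1.41) × 966×10^-6 = 3.758×10^-5 mol/kg
α₀ = 1/(1 + K1/[H⁺] + K1K2/[H⁺]²) = 1/(1 + 10^+2.06 + 10^+1.08) = 0.007822
DIC = [CO2*]/α₀ = 3.758×10^-5 / 0.007822 = 4.80 mmol/kg

DIC = 4.80 mmol/kg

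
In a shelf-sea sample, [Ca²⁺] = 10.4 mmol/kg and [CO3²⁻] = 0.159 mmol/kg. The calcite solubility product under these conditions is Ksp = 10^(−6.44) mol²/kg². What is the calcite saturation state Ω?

Ω = 4.55

Ksp = 10^(−6.44) = 3.631×10^-7
Ω = [Ca²⁺][CO3²⁻]/Ksp = (10.4×10^-3)(0.159×10^-3) / 3.631×10^-7 = 4.55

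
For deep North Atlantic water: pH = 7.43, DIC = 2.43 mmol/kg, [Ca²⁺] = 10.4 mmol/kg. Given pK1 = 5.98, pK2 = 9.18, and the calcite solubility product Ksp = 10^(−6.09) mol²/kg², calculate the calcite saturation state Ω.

Ω = 0.525

α₂ = 1 / (1 + [H⁺]/K2 + [H⁺]²/(K1K2)) = 1 / (1 + 10^+1.75 + 10^+0.30)
   = 1 / (1 + 56.234 + 1.9953) = 1/59.229 = 0.01688
[CO3²⁻] = α₂ × DIC = 0.01688 × 2.43 = 0.04103 mmol/kg
Ksp = 10^(−6.09) = 8.128×10^-7
Ω = [Ca²⁺][CO3²⁻]/Ksp = (10.4×10^-3)(4.103×10^-5) / 8.128×10^-7 = 0.525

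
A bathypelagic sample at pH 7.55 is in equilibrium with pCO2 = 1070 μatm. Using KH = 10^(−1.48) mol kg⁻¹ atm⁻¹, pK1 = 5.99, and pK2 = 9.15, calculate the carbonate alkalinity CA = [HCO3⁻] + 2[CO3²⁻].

[CO2*] = KH · pCO2 = 10^(−1.48) × 1070×10^-6 = 3.543×10^-5 mol/kg
α₀ = 1/(1 + K1/[H⁺] + K1K2/[H⁺]²) = 1/(1 + 10^+1.56 + 10^-0.04) = 0.02616
DIC = [CO2*]/α₀ = 3.543×10^-5 / 0.02616 = 1.354 mmol/kg
CA = (α₁ + 2α₂)·DIC = (0.9500 + 2×0.02386) × 1.354 = 1.35 mmol/kg

CA = 1.35 mmol/kg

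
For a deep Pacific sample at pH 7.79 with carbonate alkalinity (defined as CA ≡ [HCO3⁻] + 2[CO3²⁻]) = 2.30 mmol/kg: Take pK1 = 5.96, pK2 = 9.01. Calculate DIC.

CA = [HCO3⁻] + 2[CO3²⁻] = (α₁ + 2α₂)·DIC
At pH 7.79: [H⁺]/K1 = 10^-1.83 = 0.014791, K2/[H⁺] = 10^-1.22 = 0.060256
α₁ = 1/(1 + 0.014791 + 0.060256) = 1/1.0750 = 0.9302; α₂ = α₁·K2/[H⁺] = 0.05605
α₁ + 2α₂ = 1.0423
DIC = CA / (α₁ + 2α₂) = 2.30 / 1.0423 = 2.21 mmol/kg

DIC = 2.21 mmol/kg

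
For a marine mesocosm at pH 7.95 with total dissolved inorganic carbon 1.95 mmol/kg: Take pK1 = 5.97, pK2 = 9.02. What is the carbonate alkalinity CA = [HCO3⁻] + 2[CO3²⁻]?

CA = 2.08 mmol/kg

CA = [HCO3⁻] + 2[CO3²⁻] = (α₁ + 2α₂)·DIC
At pH 7.95: [H⁺]/K1 = 10^-1.98 = 0.010471, K2/[H⁺] = 10^-1.07 = 0.085114
α₁ = 1/(1 + 0.010471 + 0.085114) = 1/1.0956 = 0.9128; α₂ = α₁·K2/[H⁺] = 0.07769
α₁ + 2α₂ = 1.0681
CA = 1.0681 × 1.95 = 2.08 mmol/kg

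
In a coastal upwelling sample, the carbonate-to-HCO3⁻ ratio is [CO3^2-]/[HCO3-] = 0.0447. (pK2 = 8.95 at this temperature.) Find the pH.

From K2 = [H⁺][CO3^2-]/[HCO3-]:  pH = pK2 + log₁₀([CO3^2-]/[HCO3-])
log₁₀(0.0447) = -1.350
pH = 8.95 + (-1.350) = 7.60

pH = 7.60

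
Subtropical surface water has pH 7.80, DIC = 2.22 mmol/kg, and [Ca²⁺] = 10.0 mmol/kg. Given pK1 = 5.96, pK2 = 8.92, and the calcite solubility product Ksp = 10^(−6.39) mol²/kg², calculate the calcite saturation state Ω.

Ω = 3.79

α₂ = 1 / (1 + [H⁺]/K2 + [H⁺]²/(K1K2)) = 1 / (1 + 10^+1.12 + 10^-0.72)
   = 1 / (1 + 13.183 + 0.19055) = 1/14.373 = 0.06957
[CO3²⁻] = α₂ × DIC = 0.06957 × 2.22 = 0.1545 mmol/kg
Ksp = 10^(−6.39) = 4.074×10^-7
Ω = [Ca²⁺][CO3²⁻]/Ksp = (10.0×10^-3)(1.545×10^-4) / 4.074×10^-7 = 3.79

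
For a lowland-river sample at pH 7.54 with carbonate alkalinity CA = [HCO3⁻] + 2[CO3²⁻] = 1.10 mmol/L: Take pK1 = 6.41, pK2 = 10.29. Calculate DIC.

CA = [HCO3⁻] + 2[CO3²⁻] = (α₁ + 2α₂)·DIC
At pH 7.54: [H⁺]/K1 = 10^-1.13 = 0.074131, K2/[H⁺] = 10^-2.75 = 0.0017783
α₁ = 1/(1 + 0.074131 + 0.0017783) = 1/1.0759 = 0.9294; α₂ = α₁·K2/[H⁺] = 0.001653
α₁ + 2α₂ = 0.9328
DIC = CA / (α₁ + 2α₂) = 1.10 / 0.9328 = 1.18 mmol/L

DIC = 1.18 mmol/L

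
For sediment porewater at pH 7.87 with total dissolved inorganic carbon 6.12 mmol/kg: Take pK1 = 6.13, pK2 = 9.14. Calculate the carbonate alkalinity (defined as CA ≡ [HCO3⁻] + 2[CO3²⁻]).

CA = 6.32 mmol/kg

CA = [HCO3⁻] + 2[CO3²⁻] = (α₁ + 2α₂)·DIC
At pH 7.87: [H⁺]/K1 = 10^-1.74 = 0.018197, K2/[H⁺] = 10^-1.27 = 0.053703
α₁ = 1/(1 + 0.018197 + 0.053703) = 1/1.0719 = 0.9329; α₂ = α₁·K2/[H⁺] = 0.05010
α₁ + 2α₂ = 1.0331
CA = 1.0331 × 6.12 = 6.32 mmol/kg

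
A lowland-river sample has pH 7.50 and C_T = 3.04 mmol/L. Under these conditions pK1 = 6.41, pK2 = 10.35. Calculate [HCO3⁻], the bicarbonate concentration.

[HCO3⁻] = 2.81 mmol/L

α₁ = 1 / (1 + [H⁺]/K1 + K2/[H⁺]) = 1 / (1 + 10^-1.09 + 10^-2.85)
   = 1 / (1 + 0.081283 + 0.0014125) = 1/1.0827 = 0.9236
[HCO3⁻] = α₁ × DIC = 0.9236 × 3.04 = 2.81 mmol/L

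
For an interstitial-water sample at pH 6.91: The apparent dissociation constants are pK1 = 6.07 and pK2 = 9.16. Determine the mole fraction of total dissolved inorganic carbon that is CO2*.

α₀ = 0.126

α₀ = 1 / (1 + K1/[H⁺] + K1K2/[H⁺]²) = 1 / (1 + 10^+0.84 + 10^-1.41)
   = 1 / (1 + 6.9183 + 0.038905) = 1/7.9572 = 0.1257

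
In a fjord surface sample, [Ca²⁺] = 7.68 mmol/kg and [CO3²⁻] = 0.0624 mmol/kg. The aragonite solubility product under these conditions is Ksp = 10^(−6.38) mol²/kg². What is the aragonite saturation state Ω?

Ω = 1.15

Ksp = 10^(−6.38) = 4.169×10^-7
Ω = [Ca²⁺][CO3²⁻]/Ksp = (7.68×10^-3)(0.0624×10^-3) / 4.169×10^-7 = 1.15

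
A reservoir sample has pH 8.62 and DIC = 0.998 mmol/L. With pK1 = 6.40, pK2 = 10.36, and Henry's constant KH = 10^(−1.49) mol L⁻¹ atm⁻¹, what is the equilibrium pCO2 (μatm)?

pCO2 = 181 μatm

α₀ = 1 / (1 + K1/[H⁺] + K1K2/[H⁺]²) = 1 / (1 + 10^+2.22 + 10^+0.48)
   = 1 / (1 + 165.96 + 3.0200) = 1/169.98 = 0.005883
[CO2*] = α₀ × DIC = 0.005883 × 0.998 = 0.005871 mmol/L = 5.871 μmol/L
pCO2 = [CO2*]/KH = 5.871×10^-6 / 3.236×10^-2 = 181 μatm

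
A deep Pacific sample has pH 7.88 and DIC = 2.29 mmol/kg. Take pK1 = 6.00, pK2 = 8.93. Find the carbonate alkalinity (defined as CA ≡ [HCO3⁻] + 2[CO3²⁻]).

CA = [HCO3⁻] + 2[CO3²⁻] = (α₁ + 2α₂)·DIC
At pH 7.88: [H⁺]/K1 = 10^-1.88 = 0.013183, K2/[H⁺] = 10^-1.05 = 0.089125
α₁ = 1/(1 + 0.013183 + 0.089125) = 1/1.1023 = 0.9072; α₂ = α₁·K2/[H⁺] = 0.08085
α₁ + 2α₂ = 1.0689
CA = 1.0689 × 2.29 = 2.45 mmol/kg

CA = 2.45 mmol/kg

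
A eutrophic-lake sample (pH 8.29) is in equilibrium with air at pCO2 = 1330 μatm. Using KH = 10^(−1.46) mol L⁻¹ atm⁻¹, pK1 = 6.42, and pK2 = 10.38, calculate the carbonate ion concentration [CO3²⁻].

[CO2*] = KH · pCO2 = 10^(−1.46) × 1330×10^-6 = 4.612×10^-5 mol/L
α₀ = 1/(1 + K1/[H⁺] + K1K2/[H⁺]²) = 1/(1 + 10^+1.87 + 10^-0.22) = 0.01320
DIC = [CO2*]/α₀ = 4.612×10^-5 / 0.01320 = 3.493 mmol/L
[CO3²⁻] = α₂·DIC; α₂ = 0.007956, so [CO3²⁻] = 0.007956 × 3.493 = 0.0278 mmol/L

[CO3²⁻] = 0.0278 mmol/L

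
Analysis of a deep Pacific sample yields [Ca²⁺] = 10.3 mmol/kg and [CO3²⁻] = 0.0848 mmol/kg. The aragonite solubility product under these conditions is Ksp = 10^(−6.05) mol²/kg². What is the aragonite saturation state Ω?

Ω = 0.980

Ksp = 10^(−6.05) = 8.913×10^-7
Ω = [Ca²⁺][CO3²⁻]/Ksp = (10.3×10^-3)(0.0848×10^-3) / 8.913×10^-7 = 0.980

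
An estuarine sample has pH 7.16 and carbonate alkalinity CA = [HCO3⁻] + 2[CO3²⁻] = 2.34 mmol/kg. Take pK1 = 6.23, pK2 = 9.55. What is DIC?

DIC = 2.60 mmol/kg

CA = [HCO3⁻] + 2[CO3²⁻] = (α₁ + 2α₂)·DIC
At pH 7.16: [H⁺]/K1 = 10^-0.93 = 0.11749, K2/[H⁺] = 10^-2.39 = 0.0040738
α₁ = 1/(1 + 0.11749 + 0.0040738) = 1/1.1216 = 0.8916; α₂ = α₁·K2/[H⁺] = 0.003632
α₁ + 2α₂ = 0.8989
DIC = CA / (α₁ + 2α₂) = 2.34 / 0.8989 = 2.60 mmol/kg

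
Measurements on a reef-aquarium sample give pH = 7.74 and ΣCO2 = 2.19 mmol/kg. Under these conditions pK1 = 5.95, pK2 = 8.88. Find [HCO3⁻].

[HCO3⁻] = 2.01 mmol/kg

α₁ = 1 / (1 + [H⁺]/K1 + K2/[H⁺]) = 1 / (1 + 10^-1.79 + 10^-1.14)
   = 1 / (1 + 0.016218 + 0.072444) = 1/1.0887 = 0.9186
[HCO3⁻] = α₁ × DIC = 0.9186 × 2.19 = 2.01 mmol/kg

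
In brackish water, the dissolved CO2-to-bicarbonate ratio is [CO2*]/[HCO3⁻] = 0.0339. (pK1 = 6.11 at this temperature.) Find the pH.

From K1 = [H⁺][HCO3⁻]/[CO2*]:  pH = pK1 − log₁₀([CO2*]/[HCO3⁻])
log₁₀(0.0339) = -1.470
pH = 6.11 − (-1.470) = 7.58

pH = 7.58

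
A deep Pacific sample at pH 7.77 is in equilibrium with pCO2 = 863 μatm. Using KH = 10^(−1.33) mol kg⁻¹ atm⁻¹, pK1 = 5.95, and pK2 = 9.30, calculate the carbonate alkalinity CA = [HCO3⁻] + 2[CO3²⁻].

[CO2*] = KH · pCO2 = 10^(−1.33) × 863×10^-6 = 4.037×10^-5 mol/kg
α₀ = 1/(1 + K1/[H⁺] + K1K2/[H⁺]²) = 1/(1 + 10^+1.82 + 10^+0.29) = 0.01449
DIC = [CO2*]/α₀ = 4.037×10^-5 / 0.01449 = 2.786 mmol/kg
CA = (α₁ + 2α₂)·DIC = (0.9573 + 2×0.02825) × 2.786 = 2.82 mmol/kg

CA = 2.82 mmol/kg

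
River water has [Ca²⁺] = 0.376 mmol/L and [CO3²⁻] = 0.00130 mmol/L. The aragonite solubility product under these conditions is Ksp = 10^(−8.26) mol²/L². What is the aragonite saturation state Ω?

Ω = 0.0889

Ksp = 10^(−8.26) = 5.495×10^-9
Ω = [Ca²⁺][CO3²⁻]/Ksp = (0.376×10^-3)(0.00130×10^-3) / 5.495×10^-9 = 0.0889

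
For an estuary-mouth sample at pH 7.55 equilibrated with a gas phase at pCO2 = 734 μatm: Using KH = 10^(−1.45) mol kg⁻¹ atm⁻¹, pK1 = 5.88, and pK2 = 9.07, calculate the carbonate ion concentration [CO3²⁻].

[CO3²⁻] = 0.0368 mmol/kg

[CO2*] = KH · pCO2 = 10^(−1.45) × 734×10^-6 = 2.604×10^-5 mol/kg
α₀ = 1/(1 + K1/[H⁺] + K1K2/[H⁺]²) = 1/(1 + 10^+1.67 + 10^+0.15) = 0.02033
DIC = [CO2*]/α₀ = 2.604×10^-5 / 0.02033 = 1.281 mmol/kg
[CO3²⁻] = α₂·DIC; α₂ = 0.02872, so [CO3²⁻] = 0.02872 × 1.281 = 0.0368 mmol/kg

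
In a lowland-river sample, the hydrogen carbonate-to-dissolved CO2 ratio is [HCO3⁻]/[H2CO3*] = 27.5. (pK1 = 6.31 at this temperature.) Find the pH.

pH = 7.75

From K1 = [H⁺][HCO3⁻]/[H2CO3*]:  pH = pK1 + log₁₀([HCO3⁻]/[H2CO3*])
log₁₀(27.5) = +1.439
pH = 6.31 + (+1.439) = 7.75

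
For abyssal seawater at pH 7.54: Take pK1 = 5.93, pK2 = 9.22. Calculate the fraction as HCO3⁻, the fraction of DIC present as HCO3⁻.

α₁ = 1 / (1 + [H⁺]/K1 + K2/[H⁺]) = 1 / (1 + 10^-1.61 + 10^-1.68)
   = 1 / (1 + 0.024547 + 0.020893) = 1/1.0454 = 0.9565

α₁ = 0.957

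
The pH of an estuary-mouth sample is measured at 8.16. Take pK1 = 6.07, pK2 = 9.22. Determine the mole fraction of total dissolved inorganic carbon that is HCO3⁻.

α₁ = 0.913

α₁ = 1 / (1 + [H⁺]/K1 + K2/[H⁺]) = 1 / (1 + 10^-2.09 + 10^-1.06)
   = 1 / (1 + 0.0081283 + 0.087096) = 1/1.0952 = 0.9131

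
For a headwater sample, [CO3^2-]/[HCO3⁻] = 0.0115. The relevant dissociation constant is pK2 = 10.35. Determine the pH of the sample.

From K2 = [H⁺][CO3^2-]/[HCO3⁻]:  pH = pK2 + log₁₀([CO3^2-]/[HCO3⁻])
log₁₀(0.0115) = -1.939
pH = 10.35 + (-1.939) = 8.41

pH = 8.41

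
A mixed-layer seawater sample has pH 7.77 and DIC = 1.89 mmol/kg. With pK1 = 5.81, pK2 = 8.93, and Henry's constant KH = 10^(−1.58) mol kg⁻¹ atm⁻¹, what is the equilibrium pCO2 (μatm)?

pCO2 = 729 μatm

α₀ = 1 / (1 + K1/[H⁺] + K1K2/[H⁺]²) = 1 / (1 + 10^+1.96 + 10^+0.80)
   = 1 / (1 + 91.201 + 6.3096) = 1/98.511 = 0.01015
[CO2*] = α₀ × DIC = 0.01015 × 1.89 = 0.01919 mmol/kg = 19.19 μmol/kg
pCO2 = [CO2*]/KH = 1.919×10^-5 / 2.630×10^-2 = 729 μatm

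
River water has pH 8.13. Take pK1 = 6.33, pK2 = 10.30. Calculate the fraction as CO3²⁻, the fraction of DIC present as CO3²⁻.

α₂ = 1 / (1 + [H⁺]/K2 + [H⁺]²/(K1K2)) = 1 / (1 + 10^+2.17 + 10^+0.37)
   = 1 / (1 + 147.91 + 2.3442) = 1/151.26 = 0.006611

α₂ = 0.00661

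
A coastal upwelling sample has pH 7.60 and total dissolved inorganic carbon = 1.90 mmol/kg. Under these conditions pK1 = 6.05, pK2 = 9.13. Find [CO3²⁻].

[CO3²⁻] = 0.0530 mmol/kg

α₂ = 1 / (1 + [H⁺]/K2 + [H⁺]²/(K1K2)) = 1 / (1 + 10^+1.53 + 10^-0.02)
   = 1 / (1 + 33.884 + 0.95499) = 1/35.839 = 0.02790
[CO3²⁻] = α₂ × DIC = 0.02790 × 1.90 = 0.0530 mmol/kg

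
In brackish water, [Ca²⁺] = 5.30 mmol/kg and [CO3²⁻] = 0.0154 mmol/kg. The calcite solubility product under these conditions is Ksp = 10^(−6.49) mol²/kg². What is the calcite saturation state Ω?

Ω = 0.252

Ksp = 10^(−6.49) = 3.236×10^-7
Ω = [Ca²⁺][CO3²⁻]/Ksp = (5.30×10^-3)(0.0154×10^-3) / 3.236×10^-7 = 0.252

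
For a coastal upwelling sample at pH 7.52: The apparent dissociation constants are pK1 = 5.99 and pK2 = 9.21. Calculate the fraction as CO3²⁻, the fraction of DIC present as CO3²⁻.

α₂ = 1 / (1 + [H⁺]/K2 + [H⁺]²/(K1K2)) = 1 / (1 + 10^+1.69 + 10^+0.16)
   = 1 / (1 + 48.978 + 1.4454) = 1/51.423 = 0.01945

α₂ = 0.0194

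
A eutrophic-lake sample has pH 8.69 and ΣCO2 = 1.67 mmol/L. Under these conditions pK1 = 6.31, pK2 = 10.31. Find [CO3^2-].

α₂ = 1 / (1 + [H⁺]/K2 + [H⁺]²/(K1K2)) = 1 / (1 + 10^+1.62 + 10^-0.76)
   = 1 / (1 + 41.687 + 0.17378) = 1/42.861 = 0.02333
[CO3²⁻] = α₂ × DIC = 0.02333 × 1.67 = 0.0390 mmol/L

[CO3²⁻] = 0.0390 mmol/L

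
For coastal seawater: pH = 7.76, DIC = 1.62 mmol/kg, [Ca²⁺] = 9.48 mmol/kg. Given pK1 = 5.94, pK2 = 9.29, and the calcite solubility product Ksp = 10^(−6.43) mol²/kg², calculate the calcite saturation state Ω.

Ω = 1.17

α₂ = 1 / (1 + [H⁺]/K2 + [H⁺]²/(K1K2)) = 1 / (1 + 10^+1.53 + 10^-0.29)
   = 1 / (1 + 33.884 + 0.51286) = 1/35.397 = 0.02825
[CO3²⁻] = α₂ × DIC = 0.02825 × 1.62 = 0.04577 mmol/kg
Ksp = 10^(−6.43) = 3.715×10^-7
Ω = [Ca²⁺][CO3²⁻]/Ksp = (9.48×10^-3)(4.577×10^-5) / 3.715×10^-7 = 1.17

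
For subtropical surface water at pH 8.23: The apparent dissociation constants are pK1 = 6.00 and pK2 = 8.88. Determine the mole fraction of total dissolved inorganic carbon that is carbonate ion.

α₂ = 0.182

α₂ = 1 / (1 + [H⁺]/K2 + [H⁺]²/(K1K2)) = 1 / (1 + 10^+0.65 + 10^-1.58)
   = 1 / (1 + 4.4668 + 0.026303) = 1/5.4931 = 0.1820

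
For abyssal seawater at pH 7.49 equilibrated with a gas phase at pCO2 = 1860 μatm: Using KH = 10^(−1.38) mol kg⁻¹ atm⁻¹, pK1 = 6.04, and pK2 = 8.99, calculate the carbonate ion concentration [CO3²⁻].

[CO2*] = KH · pCO2 = 10^(−1.38) × 1860×10^-6 = 7.754×10^-5 mol/kg
α₀ = 1/(1 + K1/[H⁺] + K1K2/[H⁺]²) = 1/(1 + 10^+1.45 + 10^-0.05) = 0.03325
DIC = [CO2*]/α₀ = 7.754×10^-5 / 0.03325 = 2.332 mmol/kg
[CO3²⁻] = α₂·DIC; α₂ = 0.02963, so [CO3²⁻] = 0.02963 × 2.332 = 0.0691 mmol/kg

[CO3²⁻] = 0.0691 mmol/kg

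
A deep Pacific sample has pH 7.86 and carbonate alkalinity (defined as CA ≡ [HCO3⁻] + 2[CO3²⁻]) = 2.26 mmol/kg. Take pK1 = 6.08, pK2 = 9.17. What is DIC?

DIC = 2.19 mmol/kg

CA = [HCO3⁻] + 2[CO3²⁻] = (α₁ + 2α₂)·DIC
At pH 7.86: [H⁺]/K1 = 10^-1.78 = 0.016596, K2/[H⁺] = 10^-1.31 = 0.048978
α₁ = 1/(1 + 0.016596 + 0.048978) = 1/1.0656 = 0.9385; α₂ = α₁·K2/[H⁺] = 0.04596
α₁ + 2α₂ = 1.0304
DIC = CA / (α₁ + 2α₂) = 2.26 / 1.0304 = 2.19 mmol/kg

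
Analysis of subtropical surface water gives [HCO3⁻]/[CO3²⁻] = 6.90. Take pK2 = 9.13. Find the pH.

From K2 = [H⁺][CO3²⁻]/[HCO3⁻]:  pH = pK2 − log₁₀([HCO3⁻]/[CO3²⁻])
log₁₀(6.90) = +0.839
pH = 9.13 − (+0.839) = 8.29

pH = 8.29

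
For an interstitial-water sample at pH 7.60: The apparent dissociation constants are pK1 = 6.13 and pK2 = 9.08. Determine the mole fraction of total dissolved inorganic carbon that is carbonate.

α₂ = 0.0310

α₂ = 1 / (1 + [H⁺]/K2 + [H⁺]²/(K1K2)) = 1 / (1 + 10^+1.48 + 10^+0.01)
   = 1 / (1 + 30.200 + 1.0233) = 1/32.223 = 0.03103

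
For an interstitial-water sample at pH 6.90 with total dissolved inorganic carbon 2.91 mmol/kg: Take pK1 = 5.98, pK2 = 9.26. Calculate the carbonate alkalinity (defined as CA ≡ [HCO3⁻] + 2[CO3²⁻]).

CA = [HCO3⁻] + 2[CO3²⁻] = (α₁ + 2α₂)·DIC
At pH 6.90: [H⁺]/K1 = 10^-0.92 = 0.12023, K2/[H⁺] = 10^-2.36 = 0.0043652
α₁ = 1/(1 + 0.12023 + 0.0043652) = 1/1.1246 = 0.8892; α₂ = α₁·K2/[H⁺] = 0.003882
α₁ + 2α₂ = 0.8970
CA = 0.8970 × 2.91 = 2.61 mmol/kg

CA = 2.61 mmol/kg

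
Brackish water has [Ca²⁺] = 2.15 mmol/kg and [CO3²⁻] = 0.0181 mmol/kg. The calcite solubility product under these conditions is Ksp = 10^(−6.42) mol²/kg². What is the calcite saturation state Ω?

Ω = 0.102

Ksp = 10^(−6.42) = 3.802×10^-7
Ω = [Ca²⁺][CO3²⁻]/Ksp = (2.15×10^-3)(0.0181×10^-3) / 3.802×10^-7 = 0.102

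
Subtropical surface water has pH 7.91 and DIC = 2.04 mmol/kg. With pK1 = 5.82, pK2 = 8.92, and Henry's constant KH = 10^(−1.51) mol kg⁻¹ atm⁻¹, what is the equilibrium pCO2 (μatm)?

pCO2 = 485 μatm

α₀ = 1 / (1 + K1/[H⁺] + K1K2/[H⁺]²) = 1 / (1 + 10^+2.09 + 10^+1.08)
   = 1 / (1 + 123.03 + 12.023) = 1/136.05 = 0.007350
[CO2*] = α₀ × DIC = 0.007350 × 2.04 = 0.01499 mmol/kg = 14.99 μmol/kg
pCO2 = [CO2*]/KH = 1.499×10^-5 / 3.090×10^-2 = 485 μatm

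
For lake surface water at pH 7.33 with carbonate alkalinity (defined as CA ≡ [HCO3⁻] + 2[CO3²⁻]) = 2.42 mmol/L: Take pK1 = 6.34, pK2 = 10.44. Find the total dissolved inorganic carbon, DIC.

CA = [HCO3⁻] + 2[CO3²⁻] = (α₁ + 2α₂)·DIC
At pH 7.33: [H⁺]/K1 = 10^-0.99 = 0.10233, K2/[H⁺] = 10^-3.11 = 0.00077625
α₁ = 1/(1 + 0.10233 + 0.00077625) = 1/1.1031 = 0.9065; α₂ = α₁·K2/[H⁺] = 0.0007037
α₁ + 2α₂ = 0.9079
DIC = CA / (α₁ + 2α₂) = 2.42 / 0.9079 = 2.67 mmol/L

DIC = 2.67 mmol/L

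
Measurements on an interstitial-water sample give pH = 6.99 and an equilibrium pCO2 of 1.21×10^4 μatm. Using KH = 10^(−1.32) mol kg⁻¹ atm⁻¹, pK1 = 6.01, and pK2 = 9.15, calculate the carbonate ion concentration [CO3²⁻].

[CO3²⁻] = 0.0383 mmol/kg

[CO2*] = KH · pCO2 = 10^(−1.32) × 1.21×10^4×10^-6 = 5.791×10^-4 mol/kg
α₀ = 1/(1 + K1/[H⁺] + K1K2/[H⁺]²) = 1/(1 + 10^+0.98 + 10^-1.18) = 0.09420
DIC = [CO2*]/α₀ = 5.791×10^-4 / 0.09420 = 6.148 mmol/kg
[CO3²⁻] = α₂·DIC; α₂ = 0.006224, so [CO3²⁻] = 0.006224 × 6.148 = 0.0383 mmol/kg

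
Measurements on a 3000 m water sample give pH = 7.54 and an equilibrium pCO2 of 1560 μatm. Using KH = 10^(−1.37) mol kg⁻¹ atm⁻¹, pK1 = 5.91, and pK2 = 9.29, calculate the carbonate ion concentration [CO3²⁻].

[CO3²⁻] = 0.0505 mmol/kg

[CO2*] = KH · pCO2 = 10^(−1.37) × 1560×10^-6 = 6.655×10^-5 mol/kg
α₀ = 1/(1 + K1/[H⁺] + K1K2/[H⁺]²) = 1/(1 + 10^+1.63 + 10^-0.12) = 0.02251
DIC = [CO2*]/α₀ = 6.655×10^-5 / 0.02251 = 2.956 mmol/kg
[CO3²⁻] = α₂·DIC; α₂ = 0.01708, so [CO3²⁻] = 0.01708 × 2.956 = 0.0505 mmol/kg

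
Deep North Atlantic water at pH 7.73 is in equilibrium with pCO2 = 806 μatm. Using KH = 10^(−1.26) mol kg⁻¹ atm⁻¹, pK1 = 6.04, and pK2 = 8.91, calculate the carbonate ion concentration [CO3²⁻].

[CO2*] = KH · pCO2 = 10^(−1.26) × 806×10^-6 = 4.429×10^-5 mol/kg
α₀ = 1/(1 + K1/[H⁺] + K1K2/[H⁺]²) = 1/(1 + 10^+1.69 + 10^+0.51) = 0.01879
DIC = [CO2*]/α₀ = 4.429×10^-5 / 0.01879 = 2.357 mmol/kg
[CO3²⁻] = α₂·DIC; α₂ = 0.06081, so [CO3²⁻] = 0.06081 × 2.357 = 0.143 mmol/kg

[CO3²⁻] = 0.143 mmol/kg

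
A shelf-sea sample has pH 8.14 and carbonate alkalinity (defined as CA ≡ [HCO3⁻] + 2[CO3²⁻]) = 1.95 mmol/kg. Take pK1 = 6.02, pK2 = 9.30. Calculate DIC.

CA = [HCO3⁻] + 2[CO3²⁻] = (α₁ + 2α₂)·DIC
At pH 8.14: [H⁺]/K1 = 10^-2.12 = 0.0075858, K2/[H⁺] = 10^-1.16 = 0.069183
α₁ = 1/(1 + 0.0075858 + 0.069183) = 1/1.0768 = 0.9287; α₂ = α₁·K2/[H⁺] = 0.06425
α₁ + 2α₂ = 1.0572
DIC = CA / (α₁ + 2α₂) = 1.95 / 1.0572 = 1.84 mmol/kg

DIC = 1.84 mmol/kg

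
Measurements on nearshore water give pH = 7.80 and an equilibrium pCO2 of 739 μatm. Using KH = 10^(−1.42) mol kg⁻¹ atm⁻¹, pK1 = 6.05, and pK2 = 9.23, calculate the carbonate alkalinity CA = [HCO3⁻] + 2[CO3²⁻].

CA = 1.70 mmol/kg

[CO2*] = KH · pCO2 = 10^(−1.42) × 739×10^-6 = 2.810×10^-5 mol/kg
α₀ = 1/(1 + K1/[H⁺] + K1K2/[H⁺]²) = 1/(1 + 10^+1.75 + 10^+0.32) = 0.01686
DIC = [CO2*]/α₀ = 2.810×10^-5 / 0.01686 = 1.667 mmol/kg
CA = (α₁ + 2α₂)·DIC = (0.9479 + 2×0.03522) × 1.667 = 1.70 mmol/kg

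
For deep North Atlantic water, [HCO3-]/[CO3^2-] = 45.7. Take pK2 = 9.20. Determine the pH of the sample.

pH = 7.54

From K2 = [H⁺][CO3^2-]/[HCO3-]:  pH = pK2 − log₁₀([HCO3-]/[CO3^2-])
log₁₀(45.7) = +1.660
pH = 9.20 − (+1.660) = 7.54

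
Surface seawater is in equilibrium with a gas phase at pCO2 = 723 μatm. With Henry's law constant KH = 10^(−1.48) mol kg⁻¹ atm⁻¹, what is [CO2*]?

[CO2*] = 23.9 μmol/kg

KH = 10^(−1.48) = 3.311×10^-2 mol kg⁻¹ atm⁻¹
[CO2*] = KH · pCO2 = 3.311×10^-2 × 723×10^-6 atm = 2.39×10^-5 mol/kg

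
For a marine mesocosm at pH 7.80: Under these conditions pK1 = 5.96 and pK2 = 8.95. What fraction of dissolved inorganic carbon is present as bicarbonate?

α₁ = 0.921

α₁ = 1 / (1 + [H⁺]/K1 + K2/[H⁺]) = 1 / (1 + 10^-1.84 + 10^-1.15)
   = 1 / (1 + 0.014454 + 0.070795) = 1/1.0852 = 0.9214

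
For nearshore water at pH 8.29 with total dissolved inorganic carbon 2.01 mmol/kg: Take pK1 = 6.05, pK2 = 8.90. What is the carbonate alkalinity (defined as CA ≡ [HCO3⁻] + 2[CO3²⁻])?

CA = [HCO3⁻] + 2[CO3²⁻] = (α₁ + 2α₂)·DIC
At pH 8.29: [H⁺]/K1 = 10^-2.24 = 0.0057544, K2/[H⁺] = 10^-0.61 = 0.24547
α₁ = 1/(1 + 0.0057544 + 0.24547) = 1/1.2512 = 0.7992; α₂ = α₁·K2/[H⁺] = 0.1962
α₁ + 2α₂ = 1.1916
CA = 1.1916 × 2.01 = 2.40 mmol/kg

CA = 2.40 mmol/kg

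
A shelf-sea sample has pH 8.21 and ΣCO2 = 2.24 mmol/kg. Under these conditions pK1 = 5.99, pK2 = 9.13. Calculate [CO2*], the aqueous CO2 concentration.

[CO2*] = 12.0 μmol/kg

α₀ = 1 / (1 + K1/[H⁺] + K1K2/[H⁺]²) = 1 / (1 + 10^+2.22 + 10^+1.30)
   = 1 / (1 + 165.96 + 19.953) = 1/186.91 = 0.005350
[CO2*] = α₀ × DIC = 0.005350 × 2.24 = 0.0120 mmol/kg = 12.0 μmol/kg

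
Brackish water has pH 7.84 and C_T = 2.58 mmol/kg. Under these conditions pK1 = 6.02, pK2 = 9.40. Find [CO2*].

α₀ = 1 / (1 + K1/[H⁺] + K1K2/[H⁺]²) = 1 / (1 + 10^+1.82 + 10^+0.26)
   = 1 / (1 + 66.069 + 1.8197) = 1/68.889 = 0.01452
[CO2*] = α₀ × DIC = 0.01452 × 2.58 = 0.0375 mmol/kg

[CO2*] = 0.0375 mmol/kg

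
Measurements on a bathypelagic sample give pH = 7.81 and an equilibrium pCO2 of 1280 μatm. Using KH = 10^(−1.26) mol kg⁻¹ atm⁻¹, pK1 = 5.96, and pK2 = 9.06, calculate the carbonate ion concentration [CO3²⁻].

[CO3²⁻] = 0.280 mmol/kg

[CO2*] = KH · pCO2 = 10^(−1.26) × 1280×10^-6 = 7.034×10^-5 mol/kg
α₀ = 1/(1 + K1/[H⁺] + K1K2/[H⁺]²) = 1/(1 + 10^+1.85 + 10^+0.60) = 0.01320
DIC = [CO2*]/α₀ = 7.034×10^-5 / 0.01320 = 5.330 mmol/kg
[CO3²⁻] = α₂·DIC; α₂ = 0.05254, so [CO3²⁻] = 0.05254 × 5.330 = 0.280 mmol/kg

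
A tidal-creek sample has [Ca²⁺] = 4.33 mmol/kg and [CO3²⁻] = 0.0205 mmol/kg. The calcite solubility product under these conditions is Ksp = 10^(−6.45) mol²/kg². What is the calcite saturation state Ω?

Ksp = 10^(−6.45) = 3.548×10^-7
Ω = [Ca²⁺][CO3²⁻]/Ksp = (4.33×10^-3)(0.0205×10^-3) / 3.548×10^-7 = 0.250

Ω = 0.250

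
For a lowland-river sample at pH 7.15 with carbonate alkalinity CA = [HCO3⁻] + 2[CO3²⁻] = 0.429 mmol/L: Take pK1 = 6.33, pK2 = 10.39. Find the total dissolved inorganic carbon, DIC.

DIC = 0.494 mmol/L

CA = [HCO3⁻] + 2[CO3²⁻] = (α₁ + 2α₂)·DIC
At pH 7.15: [H⁺]/K1 = 10^-0.82 = 0.15136, K2/[H⁺] = 10^-3.24 = 0.00057544
α₁ = 1/(1 + 0.15136 + 0.00057544) = 1/1.1519 = 0.8681; α₂ = α₁·K2/[H⁺] = 0.0004995
α₁ + 2α₂ = 0.8691
DIC = CA / (α₁ + 2α₂) = 0.429 / 0.8691 = 0.494 mmol/L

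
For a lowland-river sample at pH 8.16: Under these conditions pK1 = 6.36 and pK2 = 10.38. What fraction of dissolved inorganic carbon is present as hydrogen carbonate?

α₁ = 0.979

α₁ = 1 / (1 + [H⁺]/K1 + K2/[H⁺]) = 1 / (1 + 10^-1.80 + 10^-2.22)
   = 1 / (1 + 0.015849 + 0.0060256) = 1/1.0219 = 0.9786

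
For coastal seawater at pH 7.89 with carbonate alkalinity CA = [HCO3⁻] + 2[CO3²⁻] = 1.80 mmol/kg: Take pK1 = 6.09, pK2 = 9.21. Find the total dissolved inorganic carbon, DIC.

CA = [HCO3⁻] + 2[CO3²⁻] = (α₁ + 2α₂)·DIC
At pH 7.89: [H⁺]/K1 = 10^-1.80 = 0.015849, K2/[H⁺] = 10^-1.32 = 0.047863
α₁ = 1/(1 + 0.015849 + 0.047863) = 1/1.0637 = 0.9401; α₂ = α₁·K2/[H⁺] = 0.04500
α₁ + 2α₂ = 1.0301
DIC = CA / (α₁ + 2α₂) = 1.80 / 1.0301 = 1.75 mmol/kg

DIC = 1.75 mmol/kg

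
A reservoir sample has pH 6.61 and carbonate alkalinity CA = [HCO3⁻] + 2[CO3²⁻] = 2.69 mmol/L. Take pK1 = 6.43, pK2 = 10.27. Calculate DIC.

DIC = 4.47 mmol/L

CA = [HCO3⁻] + 2[CO3²⁻] = (α₁ + 2α₂)·DIC
At pH 6.61: [H⁺]/K1 = 10^-0.18 = 0.66069, K2/[H⁺] = 10^-3.66 = 0.00021878
α₁ = 1/(1 + 0.66069 + 0.00021878) = 1/1.6609 = 0.6021; α₂ = α₁·K2/[H⁺] = 0.0001317
α₁ + 2α₂ = 0.6023
DIC = CA / (α₁ + 2α₂) = 2.69 / 0.6023 = 4.47 mmol/L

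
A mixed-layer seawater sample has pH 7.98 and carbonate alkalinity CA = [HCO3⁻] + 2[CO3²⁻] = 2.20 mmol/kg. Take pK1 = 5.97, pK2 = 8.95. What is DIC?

CA = [HCO3⁻] + 2[CO3²⁻] = (α₁ + 2α₂)·DIC
At pH 7.98: [H⁺]/K1 = 10^-2.01 = 0.0097724, K2/[H⁺] = 10^-0.97 = 0.10715
α₁ = 1/(1 + 0.0097724 + 0.10715) = 1/1.1169 = 0.8953; α₂ = α₁·K2/[H⁺] = 0.09593
α₁ + 2α₂ = 1.0872
DIC = CA / (α₁ + 2α₂) = 2.20 / 1.0872 = 2.02 mmol/kg

DIC = 2.02 mmol/kg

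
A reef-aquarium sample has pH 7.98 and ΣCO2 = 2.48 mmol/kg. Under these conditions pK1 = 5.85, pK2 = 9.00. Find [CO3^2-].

α₂ = 1 / (1 + [H⁺]/K2 + [H⁺]²/(K1K2)) = 1 / (1 + 10^+1.02 + 10^-1.11)
   = 1 / (1 + 10.471 + 0.077625) = 1/11.549 = 0.08659
[CO3²⁻] = α₂ × DIC = 0.08659 × 2.48 = 0.215 mmol/kg

[CO3²⁻] = 0.215 mmol/kg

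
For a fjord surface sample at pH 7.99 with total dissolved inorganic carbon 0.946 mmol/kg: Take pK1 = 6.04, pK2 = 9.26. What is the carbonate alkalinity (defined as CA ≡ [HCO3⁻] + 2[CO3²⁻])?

CA = 0.984 mmol/kg

CA = [HCO3⁻] + 2[CO3²⁻] = (α₁ + 2α₂)·DIC
At pH 7.99: [H⁺]/K1 = 10^-1.95 = 0.011220, K2/[H⁺] = 10^-1.27 = 0.053703
α₁ = 1/(1 + 0.011220 + 0.053703) = 1/1.0649 = 0.9390; α₂ = α₁·K2/[H⁺] = 0.05043
α₁ + 2α₂ = 1.0399
CA = 1.0399 × 0.946 = 0.984 mmol/kg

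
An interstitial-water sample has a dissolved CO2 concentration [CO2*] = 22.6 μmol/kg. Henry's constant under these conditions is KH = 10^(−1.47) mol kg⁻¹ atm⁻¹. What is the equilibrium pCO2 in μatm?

pCO2 = 667 μatm

KH = 10^(−1.47) = 3.388×10^-2 mol kg⁻¹ atm⁻¹
pCO2 = [CO2*]/KH = 22.6×10^-6 / 3.388×10^-2 = 6.67×10^-4 atm = 667 μatm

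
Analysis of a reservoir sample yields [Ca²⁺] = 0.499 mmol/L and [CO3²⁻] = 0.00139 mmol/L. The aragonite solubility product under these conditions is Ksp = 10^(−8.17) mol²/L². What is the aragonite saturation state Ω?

Ω = 0.103

Ksp = 10^(−8.17) = 6.761×10^-9
Ω = [Ca²⁺][CO3²⁻]/Ksp = (0.499×10^-3)(0.00139×10^-3) / 6.761×10^-9 = 0.103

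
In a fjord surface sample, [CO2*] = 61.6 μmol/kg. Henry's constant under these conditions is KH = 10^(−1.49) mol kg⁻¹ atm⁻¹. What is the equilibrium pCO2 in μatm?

KH = 10^(−1.49) = 3.236×10^-2 mol kg⁻¹ atm⁻¹
pCO2 = [CO2*]/KH = 61.6×10^-6 / 3.236×10^-2 = 1.90×10^-3 atm = 1900 μatm

pCO2 = 1900 μatm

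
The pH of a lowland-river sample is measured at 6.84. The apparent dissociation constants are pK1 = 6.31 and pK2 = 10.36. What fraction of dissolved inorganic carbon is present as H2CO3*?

α₀ = 1 / (1 + K1/[H⁺] + K1K2/[H⁺]²) = 1 / (1 + 10^+0.53 + 10^-2.99)
   = 1 / (1 + 3.3884 + 0.0010233) = 1/4.3895 = 0.2278

α₀ = 0.228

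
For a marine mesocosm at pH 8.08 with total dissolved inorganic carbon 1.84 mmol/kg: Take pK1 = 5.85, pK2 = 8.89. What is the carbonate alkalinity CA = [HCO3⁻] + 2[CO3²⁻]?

CA = [HCO3⁻] + 2[CO3²⁻] = (α₁ + 2α₂)·DIC
At pH 8.08: [H⁺]/K1 = 10^-2.23 = 0.0058884, K2/[H⁺] = 10^-0.81 = 0.15488
α₁ = 1/(1 + 0.0058884 + 0.15488) = 1/1.1608 = 0.8615; α₂ = α₁·K2/[H⁺] = 0.1334
α₁ + 2α₂ = 1.1284
CA = 1.1284 × 1.84 = 2.08 mmol/kg

CA = 2.08 mmol/kg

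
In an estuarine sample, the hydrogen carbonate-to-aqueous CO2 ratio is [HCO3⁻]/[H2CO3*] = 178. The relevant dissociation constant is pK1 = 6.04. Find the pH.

pH = 8.29

From K1 = [H⁺][HCO3⁻]/[H2CO3*]:  pH = pK1 + log₁₀([HCO3⁻]/[H2CO3*])
log₁₀(178) = +2.250
pH = 6.04 + (+2.250) = 8.29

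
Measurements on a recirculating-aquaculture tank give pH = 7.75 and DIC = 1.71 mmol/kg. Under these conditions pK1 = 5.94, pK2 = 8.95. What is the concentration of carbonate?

α₂ = 1 / (1 + [H⁺]/K2 + [H⁺]²/(K1K2)) = 1 / (1 + 10^+1.20 + 10^-0.61)
   = 1 / (1 + 15.849 + 0.24547) = 1/17.094 = 0.05850
[CO3²⁻] = α₂ × DIC = 0.05850 × 1.71 = 0.100 mmol/kg

[CO3²⁻] = 0.100 mmol/kg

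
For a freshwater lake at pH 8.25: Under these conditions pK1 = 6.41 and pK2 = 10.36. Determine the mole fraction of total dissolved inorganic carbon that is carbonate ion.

α₂ = 0.00759

α₂ = 1 / (1 + [H⁺]/K2 + [H⁺]²/(K1K2)) = 1 / (1 + 10^+2.11 + 10^+0.27)
   = 1 / (1 + 128.82 + 1.8621) = 1/131.69 = 0.007594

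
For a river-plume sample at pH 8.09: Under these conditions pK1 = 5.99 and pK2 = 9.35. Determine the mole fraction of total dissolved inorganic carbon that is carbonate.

α₂ = 1 / (1 + [H⁺]/K2 + [H⁺]²/(K1K2)) = 1 / (1 + 10^+1.26 + 10^-0.84)
   = 1 / (1 + 18.197 + 0.14454) = 1/19.342 = 0.05170

α₂ = 0.0517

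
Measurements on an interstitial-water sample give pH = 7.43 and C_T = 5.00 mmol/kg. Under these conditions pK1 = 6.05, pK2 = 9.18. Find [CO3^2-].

α₂ = 1 / (1 + [H⁺]/K2 + [H⁺]²/(K1K2)) = 1 / (1 + 10^+1.75 + 10^+0.37)
   = 1 / (1 + 56.234 + 2.3442) = 1/59.578 = 0.01678
[CO3²⁻] = α₂ × DIC = 0.01678 × 5.00 = 0.0839 mmol/kg

[CO3²⁻] = 0.0839 mmol/kg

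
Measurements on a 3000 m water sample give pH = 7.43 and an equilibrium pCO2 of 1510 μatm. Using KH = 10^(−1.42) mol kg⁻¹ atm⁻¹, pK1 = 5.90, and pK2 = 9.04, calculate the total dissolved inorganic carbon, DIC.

[CO2*] = KH · pCO2 = 10^(−1.42) × 1510×10^-6 = 5.741×10^-5 mol/kg
α₀ = 1/(1 + K1/[H⁺] + K1K2/[H⁺]²) = 1/(1 + 10^+1.53 + 10^-0.08) = 0.02800
DIC = [CO2*]/α₀ = 5.741×10^-5 / 0.02800 = 2.05 mmol/kg

DIC = 2.05 mmol/kg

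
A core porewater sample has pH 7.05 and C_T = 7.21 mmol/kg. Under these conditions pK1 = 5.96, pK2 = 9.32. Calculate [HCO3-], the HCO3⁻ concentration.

α₁ = 1 / (1 + [H⁺]/K1 + K2/[H⁺]) = 1 / (1 + 10^-1.09 + 10^-2.27)
   = 1 / (1 + 0.081283 + 0.0053703) = 1/1.0867 = 0.9203
[HCO3⁻] = α₁ × DIC = 0.9203 × 7.21 = 6.64 mmol/kg

[HCO3⁻] = 6.64 mmol/kg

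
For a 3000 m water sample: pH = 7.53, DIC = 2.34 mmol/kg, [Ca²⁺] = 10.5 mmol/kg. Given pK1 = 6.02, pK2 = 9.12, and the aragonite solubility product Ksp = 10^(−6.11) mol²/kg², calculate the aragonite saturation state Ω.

α₂ = 1 / (1 + [H⁺]/K2 + [H⁺]²/(K1K2)) = 1 / (1 + 10^+1.59 + 10^+0.08)
   = 1 / (1 + 38.905 + 1.2023) = 1/41.107 = 0.02433
[CO3²⁻] = α₂ × DIC = 0.02433 × 2.34 = 0.05692 mmol/kg
Ksp = 10^(−6.11) = 7.762×10^-7
Ω = [Ca²⁺][CO3²⁻]/Ksp = (10.5×10^-3)(5.692×10^-5) / 7.762×10^-7 = 0.770

Ω = 0.770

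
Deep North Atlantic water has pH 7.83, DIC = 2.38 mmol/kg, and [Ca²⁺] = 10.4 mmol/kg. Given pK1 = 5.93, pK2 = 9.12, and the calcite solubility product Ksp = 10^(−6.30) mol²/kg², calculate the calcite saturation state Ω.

α₂ = 1 / (1 + [H⁺]/K2 + [H⁺]²/(K1K2)) = 1 / (1 + 10^+1.29 + 10^-0.61)
   = 1 / (1 + 19.498 + 0.24547) = 1/20.744 = 0.04821
[CO3²⁻] = α₂ × DIC = 0.04821 × 2.38 = 0.1147 mmol/kg
Ksp = 10^(−6.30) = 5.012×10^-7
Ω = [Ca²⁺][CO3²⁻]/Ksp = (10.4×10^-3)(1.147×10^-4) / 5.012×10^-7 = 2.38

Ω = 2.38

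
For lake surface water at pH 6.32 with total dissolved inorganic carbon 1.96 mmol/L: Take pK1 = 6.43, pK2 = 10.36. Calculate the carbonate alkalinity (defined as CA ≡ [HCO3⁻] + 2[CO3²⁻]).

CA = 0.857 mmol/L

CA = [HCO3⁻] + 2[CO3²⁻] = (α₁ + 2α₂)·DIC
At pH 6.32: [H⁺]/K1 = 10^0.11 = 1.2882, K2/[H⁺] = 10^-4.04 = 9.1201×10^-5
α₁ = 1/(1 + 1.2882 + 9.1201×10^-5) = 1/2.2883 = 0.4370; α₂ = α₁·K2/[H⁺] = 3.985×10^-5
α₁ + 2α₂ = 0.4371
CA = 0.4371 × 1.96 = 0.857 mmol/L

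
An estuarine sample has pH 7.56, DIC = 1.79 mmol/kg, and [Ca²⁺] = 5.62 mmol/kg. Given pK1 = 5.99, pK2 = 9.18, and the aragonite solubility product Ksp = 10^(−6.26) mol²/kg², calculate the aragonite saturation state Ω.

α₂ = 1 / (1 + [H⁺]/K2 + [H⁺]²/(K1K2)) = 1 / (1 + 10^+1.62 + 10^+0.05)
   = 1 / (1 + 41.687 + 1.1220) = 1/43.809 = 0.02283
[CO3²⁻] = α₂ × DIC = 0.02283 × 1.79 = 0.04086 mmol/kg
Ksp = 10^(−6.26) = 5.495×10^-7
Ω = [Ca²⁺][CO3²⁻]/Ksp = (5.62×10^-3)(4.086×10^-5) / 5.495×10^-7 = 0.418

Ω = 0.418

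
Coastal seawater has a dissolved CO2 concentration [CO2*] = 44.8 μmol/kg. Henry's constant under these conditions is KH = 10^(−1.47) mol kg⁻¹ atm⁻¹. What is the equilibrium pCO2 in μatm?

pCO2 = 1320 μatm

KH = 10^(−1.47) = 3.388×10^-2 mol kg⁻¹ atm⁻¹
pCO2 = [CO2*]/KH = 44.8×10^-6 / 3.388×10^-2 = 1.32×10^-3 atm = 1320 μatm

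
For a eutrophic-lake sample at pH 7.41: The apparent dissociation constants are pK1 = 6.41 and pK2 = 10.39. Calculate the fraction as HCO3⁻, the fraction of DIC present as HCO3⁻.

α₁ = 0.908

α₁ = 1 / (1 + [H⁺]/K1 + K2/[H⁺]) = 1 / (1 + 10^-1.00 + 10^-2.98)
   = 1 / (1 + 0.10000 + 0.0010471) = 1/1.1010 = 0.9082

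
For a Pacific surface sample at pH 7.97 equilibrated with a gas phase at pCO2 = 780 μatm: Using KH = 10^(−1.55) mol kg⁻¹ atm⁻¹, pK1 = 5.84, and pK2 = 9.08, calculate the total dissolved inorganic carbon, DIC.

[CO2*] = KH · pCO2 = 10^(−1.55) × 780×10^-6 = 2.198×10^-5 mol/kg
α₀ = 1/(1 + K1/[H⁺] + K1K2/[H⁺]²) = 1/(1 + 10^+2.13 + 10^+1.02) = 0.006832
DIC = [CO2*]/α₀ = 2.198×10^-5 / 0.006832 = 3.22 mmol/kg

DIC = 3.22 mmol/kg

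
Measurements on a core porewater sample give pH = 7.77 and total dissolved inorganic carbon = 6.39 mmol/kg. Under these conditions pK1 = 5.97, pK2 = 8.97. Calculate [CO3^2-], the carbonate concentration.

[CO3²⁻] = 0.374 mmol/kg

α₂ = 1 / (1 + [H⁺]/K2 + [H⁺]²/(K1K2)) = 1 / (1 + 10^+1.20 + 10^-0.60)
   = 1 / (1 + 15.849 + 0.25119) = 1/17.100 = 0.05848
[CO3²⁻] = α₂ × DIC = 0.05848 × 6.39 = 0.374 mmol/kg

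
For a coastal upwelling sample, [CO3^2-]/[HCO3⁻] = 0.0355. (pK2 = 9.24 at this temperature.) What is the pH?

pH = 7.79

From K2 = [H⁺][CO3^2-]/[HCO3⁻]:  pH = pK2 + log₁₀([CO3^2-]/[HCO3⁻])
log₁₀(0.0355) = -1.450
pH = 9.24 + (-1.450) = 7.79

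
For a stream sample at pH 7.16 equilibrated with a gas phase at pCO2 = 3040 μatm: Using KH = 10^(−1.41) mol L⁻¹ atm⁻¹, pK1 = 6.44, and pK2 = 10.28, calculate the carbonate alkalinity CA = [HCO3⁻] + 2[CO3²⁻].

[CO2*] = KH · pCO2 = 10^(−1.41) × 3040×10^-6 = 1.183×10^-4 mol/L
α₀ = 1/(1 + K1/[H⁺] + K1K2/[H⁺]²) = 1/(1 + 10^+0.72 + 10^-2.40) = 0.1599
DIC = [CO2*]/α₀ = 1.183×10^-4 / 0.1599 = 0.7394 mmol/L
CA = (α₁ + 2α₂)·DIC = (0.8394 + 2×0.0006368) × 0.7394 = 0.622 mmol/L

CA = 0.622 mmol/L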